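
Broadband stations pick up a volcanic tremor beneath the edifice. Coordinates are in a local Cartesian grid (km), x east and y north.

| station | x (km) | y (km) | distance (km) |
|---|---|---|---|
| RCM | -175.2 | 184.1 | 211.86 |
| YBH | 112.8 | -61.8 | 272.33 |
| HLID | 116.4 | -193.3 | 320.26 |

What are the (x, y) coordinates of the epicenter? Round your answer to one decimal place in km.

Circle about each station: (x + 175.2)² + (y − 184.1)² = 211.86²; (x − 112.8)² + (y + 61.8)² = 272.33²; (x − 116.4)² + (y + 193.3)² = 320.26².
Subtracting the RCM equation from the YBH and HLID equations removes the quadratic terms:
576.0 x − 491.8 y = -77323.74
583.2 x − 754.8 y = -71355.81
Solving the 2×2 system: x ≈ -157.3, y ≈ -27.0 km.
Check against RCM (with the unrounded x, y): √((x + 175.2)²+(y − 184.1)²) = 211.86 ≈ 211.86 km. ✓

x ≈ -157.3 km, y ≈ -27.0 km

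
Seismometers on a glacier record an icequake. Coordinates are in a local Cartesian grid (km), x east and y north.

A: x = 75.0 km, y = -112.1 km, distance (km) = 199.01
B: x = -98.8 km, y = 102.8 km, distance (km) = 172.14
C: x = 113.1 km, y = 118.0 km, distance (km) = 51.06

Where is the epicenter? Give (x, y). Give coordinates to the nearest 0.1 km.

Circle about each station: (x − 75.0)² + (y + 112.1)² = 199.01²; (x + 98.8)² + (y − 102.8)² = 172.14²; (x − 113.1)² + (y − 118.0)² = 51.06².
Subtracting the A equation from the B and C equations removes the quadratic terms:
-347.6 x + 429.8 y = 12110.67
76.2 x + 460.2 y = 45522.06
Solving the 2×2 system: x ≈ 72.6, y ≈ 86.9 km.

(72.6, 86.9)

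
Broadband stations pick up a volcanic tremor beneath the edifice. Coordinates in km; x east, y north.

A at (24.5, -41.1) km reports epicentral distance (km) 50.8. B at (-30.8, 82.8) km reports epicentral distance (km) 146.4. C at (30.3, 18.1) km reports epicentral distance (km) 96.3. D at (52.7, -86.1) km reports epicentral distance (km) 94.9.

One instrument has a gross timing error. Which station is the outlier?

D

Solve using three stations at a time. Using A, B, C (subtract circle equations pairwise → linear system) gives (x, y) ≈ (-21.2, -63.3).
Distances from that point to each station vs reported:
  A: calculated 50.8 vs reported 50.8 → residual 0.0 km
  B: calculated 146.4 vs reported 146.4 → residual 0.0 km
  C: calculated 96.3 vs reported 96.3 → residual 0.0 km
  D: calculated 77.3 vs reported 94.9 → residual 17.6 km
A, B, C are mutually consistent (residuals ≈ 0); D is off by 17.6 km.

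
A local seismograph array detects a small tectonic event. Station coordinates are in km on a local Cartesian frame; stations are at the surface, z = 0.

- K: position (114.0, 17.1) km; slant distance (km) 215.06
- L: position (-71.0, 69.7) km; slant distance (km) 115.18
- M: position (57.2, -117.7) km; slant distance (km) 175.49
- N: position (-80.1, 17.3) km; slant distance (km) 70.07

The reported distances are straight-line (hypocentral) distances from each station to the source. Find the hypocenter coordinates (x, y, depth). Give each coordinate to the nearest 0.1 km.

Each station gives a sphere (x−x_i)² + (y−y_i)² + z² = d_i² (stations at z=0).
Subtracting the K sphere from L and M: z² cancels, leaving linear equations in x and y:
-370.0 x + 105.2 y = 29595.05
-113.6 x − 269.6 y = 19290.78
Solving: x ≈ -89.597, y ≈ -33.800 km (keep extra digits for the depth step; rounded: -89.6, -33.8).
Then from the K sphere: z² = 215.06² − (x − 114.0)² − (y − 17.1)² with x = -89.597, y = -33.800, so z ≈ 46.992 ≈ 47.0 km.

x ≈ -89.6 km, y ≈ -33.8 km, depth ≈ 47.0 km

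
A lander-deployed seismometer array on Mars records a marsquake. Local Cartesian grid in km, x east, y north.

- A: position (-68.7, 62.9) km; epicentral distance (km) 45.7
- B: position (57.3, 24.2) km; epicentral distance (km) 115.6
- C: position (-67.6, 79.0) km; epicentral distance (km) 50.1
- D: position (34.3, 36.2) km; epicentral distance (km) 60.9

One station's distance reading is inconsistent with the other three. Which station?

Solve using three stations at a time. Using A, C, D (subtract circle equations pairwise → linear system) gives (x, y) ≈ (-23.7, 54.8).
Distances from that point to each station vs reported:
  A: calculated 45.7 vs reported 45.7 → residual 0.0 km
  B: calculated 86.6 vs reported 115.6 → residual 29.0 km
  C: calculated 50.1 vs reported 50.1 → residual 0.0 km
  D: calculated 60.9 vs reported 60.9 → residual 0.0 km
A, C, D are mutually consistent (residuals ≈ 0); B is off by 29.0 km.

B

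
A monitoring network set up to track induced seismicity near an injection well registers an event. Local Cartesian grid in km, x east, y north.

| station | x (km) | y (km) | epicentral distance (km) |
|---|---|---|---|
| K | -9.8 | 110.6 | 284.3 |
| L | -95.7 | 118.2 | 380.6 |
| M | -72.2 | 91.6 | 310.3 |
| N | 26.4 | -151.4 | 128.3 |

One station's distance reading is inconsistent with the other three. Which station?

L

Solve using three stations at a time. Using K, M, N (subtract circle equations pairwise → linear system) gives (x, y) ≈ (151.3, -123.5).
Distances from that point to each station vs reported:
  K: calculated 284.1 vs reported 284.3 → residual 0.2 km
  L: calculated 345.5 vs reported 380.6 → residual 35.1 km
  M: calculated 310.2 vs reported 310.3 → residual 0.1 km
  N: calculated 127.9 vs reported 128.3 → residual 0.4 km
K, M, N are mutually consistent (residuals ≈ 0); L is off by 35.1 km.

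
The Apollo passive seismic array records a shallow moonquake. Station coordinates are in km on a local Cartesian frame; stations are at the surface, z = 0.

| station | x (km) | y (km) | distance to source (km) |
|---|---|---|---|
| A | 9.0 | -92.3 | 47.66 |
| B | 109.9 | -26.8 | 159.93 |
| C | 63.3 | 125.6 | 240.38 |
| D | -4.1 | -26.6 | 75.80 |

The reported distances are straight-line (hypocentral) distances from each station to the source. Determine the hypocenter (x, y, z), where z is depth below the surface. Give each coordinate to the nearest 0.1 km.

x ≈ -34.2 km, y ≈ -93.2 km, depth ≈ 20.1 km

Each station gives a sphere (x−x_i)² + (y−y_i)² + z² = d_i² (stations at z=0).
Subtracting the A sphere from B and C: z² cancels, leaving linear equations in x and y:
201.8 x + 131.0 y = -19110.17
108.6 x + 435.8 y = -44329.11
Solving: x ≈ -34.199, y ≈ -93.197 km (keep extra digits for the depth step; rounded: -34.2, -93.2).
Then from the A sphere: z² = 47.66² − (x − 9.0)² − (y + 92.3)² with x = -34.199, y = -93.197, so z ≈ 20.113 ≈ 20.1 km.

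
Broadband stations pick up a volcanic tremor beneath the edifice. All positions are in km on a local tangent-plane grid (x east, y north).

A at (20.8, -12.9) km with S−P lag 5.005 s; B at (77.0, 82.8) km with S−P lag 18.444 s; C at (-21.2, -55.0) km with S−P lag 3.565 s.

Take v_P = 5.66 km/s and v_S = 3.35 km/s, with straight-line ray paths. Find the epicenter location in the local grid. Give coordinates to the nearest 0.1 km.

x ≈ 7.9 km, y ≈ -51.9 km

Distance from S−P lag: d = Δt · v_P v_S / (v_P − v_S) = Δt · (5.66·3.35)/(5.66−3.35) ≈ 8.2082·Δt.
So d_A = 41.08, d_B = 151.39, d_C = 29.26 km.
Circle about each station: (x − 20.8)² + (y + 12.9)² = 41.08²; (x − 77.0)² + (y − 82.8)² = 151.39²; (x + 21.2)² + (y + 55.0)² = 29.26².
Subtracting the A equation from the B and C equations removes the quadratic terms:
112.4 x + 191.4 y = -9045.58
-84.0 x − 84.2 y = 3706.81
Solving the 2×2 system: x ≈ 7.9, y ≈ -51.9 km.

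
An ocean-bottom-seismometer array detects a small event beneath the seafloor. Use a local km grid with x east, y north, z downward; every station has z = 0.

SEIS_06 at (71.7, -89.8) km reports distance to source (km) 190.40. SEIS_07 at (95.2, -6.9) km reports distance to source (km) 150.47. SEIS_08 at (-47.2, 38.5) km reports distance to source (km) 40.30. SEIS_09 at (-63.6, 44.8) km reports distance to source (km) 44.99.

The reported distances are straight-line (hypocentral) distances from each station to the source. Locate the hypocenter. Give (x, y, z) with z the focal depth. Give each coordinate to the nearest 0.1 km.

Each station gives a sphere (x−x_i)² + (y−y_i)² + z² = d_i² (stations at z=0).
Subtracting the SEIS_06 sphere from SEIS_07 and SEIS_08: z² cancels, leaving linear equations in x and y:
47.0 x + 165.8 y = 9516.66
-237.8 x + 256.6 y = 25133.23
Solving: x ≈ -33.506, y ≈ 66.896 km (keep extra digits for the depth step; rounded: -33.5, 66.9).
Then from the SEIS_06 sphere: z² = 190.40² − (x − 71.7)² − (y + 89.8)² with x = -33.506, y = 66.896, so z ≈ 25.104 ≈ 25.1 km.

x ≈ -33.5 km, y ≈ 66.9 km, depth ≈ 25.1 km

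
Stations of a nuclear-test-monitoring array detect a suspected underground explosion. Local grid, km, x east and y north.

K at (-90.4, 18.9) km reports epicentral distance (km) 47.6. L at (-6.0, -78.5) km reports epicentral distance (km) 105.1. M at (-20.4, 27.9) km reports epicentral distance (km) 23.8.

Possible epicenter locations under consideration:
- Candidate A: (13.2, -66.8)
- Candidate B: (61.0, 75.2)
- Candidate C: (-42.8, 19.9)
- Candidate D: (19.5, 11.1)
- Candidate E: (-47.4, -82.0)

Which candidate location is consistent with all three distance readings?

Candidate C

For each candidate, compare |candidate − station| to the reported distance:
Candidate A: residuals K 86.9, L 82.6, M 76.7 → max 86.9 km
Candidate B: residuals K 113.9, L 62.6, M 70.3 → max 113.9 km
Candidate C: residuals K 0.0, L 0.0, M 0.0 → max 0.0 km
Candidate D: residuals K 62.6, L 11.9, M 19.5 → max 62.6 km
Candidate E: residuals K 62.1, L 63.6, M 89.4 → max 89.4 km
Only Candidate C has all residuals ≈ 0.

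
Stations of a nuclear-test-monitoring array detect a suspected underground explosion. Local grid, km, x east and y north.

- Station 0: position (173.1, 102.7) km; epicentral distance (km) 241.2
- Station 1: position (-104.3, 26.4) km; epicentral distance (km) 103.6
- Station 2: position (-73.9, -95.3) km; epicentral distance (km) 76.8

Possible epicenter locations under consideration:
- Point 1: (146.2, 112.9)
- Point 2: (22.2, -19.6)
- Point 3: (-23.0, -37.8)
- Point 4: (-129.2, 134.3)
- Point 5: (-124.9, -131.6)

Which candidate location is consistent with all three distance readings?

Point 3

For each candidate, compare |candidate − station| to the reported distance:
Point 1: residuals Station 0 212.4, Station 1 161.4, Station 2 226.2 → max 226.2 km
Point 2: residuals Station 0 47.0, Station 1 31.0, Station 2 45.5 → max 47.0 km
Point 3: residuals Station 0 0.0, Station 1 0.0, Station 2 0.0 → max 0.0 km
Point 4: residuals Station 0 62.7, Station 1 7.1, Station 2 159.4 → max 159.4 km
Point 5: residuals Station 0 137.9, Station 1 55.7, Station 2 14.2 → max 137.9 km
Only Point 3 has all residuals ≈ 0.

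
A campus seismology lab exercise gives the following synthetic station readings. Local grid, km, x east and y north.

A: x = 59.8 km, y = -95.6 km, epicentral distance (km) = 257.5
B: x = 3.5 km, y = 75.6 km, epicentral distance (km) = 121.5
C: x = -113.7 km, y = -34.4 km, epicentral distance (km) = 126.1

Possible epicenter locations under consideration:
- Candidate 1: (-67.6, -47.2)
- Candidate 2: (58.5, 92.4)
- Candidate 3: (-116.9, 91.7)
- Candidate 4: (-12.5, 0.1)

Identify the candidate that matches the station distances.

Candidate 3

For each candidate, compare |candidate − station| to the reported distance:
Candidate 1: residuals A 121.2, B 20.4, C 78.3 → max 121.2 km
Candidate 2: residuals A 69.5, B 64.0, C 87.7 → max 87.7 km
Candidate 3: residuals A 0.0, B 0.0, C 0.0 → max 0.0 km
Candidate 4: residuals A 137.6, B 44.3, C 19.2 → max 137.6 km
Only Candidate 3 has all residuals ≈ 0.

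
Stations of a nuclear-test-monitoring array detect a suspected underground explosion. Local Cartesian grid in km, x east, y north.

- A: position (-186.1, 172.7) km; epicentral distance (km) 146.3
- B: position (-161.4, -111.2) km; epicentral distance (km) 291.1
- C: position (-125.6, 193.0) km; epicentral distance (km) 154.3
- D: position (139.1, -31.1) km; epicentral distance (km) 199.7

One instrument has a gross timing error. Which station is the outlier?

A

Solve using three stations at a time. Using B, C, D (subtract circle equations pairwise → linear system) gives (x, y) ≈ (11.8, 122.8).
Distances from that point to each station vs reported:
  A: calculated 204.1 vs reported 146.3 → residual 57.8 km
  B: calculated 291.1 vs reported 291.1 → residual 0.0 km
  C: calculated 154.3 vs reported 154.3 → residual 0.0 km
  D: calculated 199.7 vs reported 199.7 → residual 0.0 km
B, C, D are mutually consistent (residuals ≈ 0); A is off by 57.8 km.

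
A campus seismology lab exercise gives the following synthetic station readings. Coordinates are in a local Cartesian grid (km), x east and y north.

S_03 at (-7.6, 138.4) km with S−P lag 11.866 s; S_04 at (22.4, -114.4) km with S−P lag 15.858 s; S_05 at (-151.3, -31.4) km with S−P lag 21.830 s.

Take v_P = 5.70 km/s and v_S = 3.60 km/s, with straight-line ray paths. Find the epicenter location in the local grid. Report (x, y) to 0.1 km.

x ≈ 50.4 km, y ≈ 38.0 km

Distance from S−P lag: d = Δt · v_P v_S / (v_P − v_S) = Δt · (5.70·3.60)/(5.70−3.60) ≈ 9.7714·Δt.
So d_S_03 = 115.95, d_S_04 = 154.96, d_S_05 = 213.31 km.
Circle about each station: (x + 7.6)² + (y − 138.4)² = 115.95²; (x − 22.4)² + (y + 114.4)² = 154.96²; (x + 151.3)² + (y + 31.4)² = 213.31².
Subtracting pairs of circle equations eliminates x²+y² and gives linear equations (the radical axes):
60.0 x − 505.6 y = -16191.40
-287.4 x − 339.6 y = -27391.42
Solving the 2×2 system: x ≈ 50.4, y ≈ 38.0 km.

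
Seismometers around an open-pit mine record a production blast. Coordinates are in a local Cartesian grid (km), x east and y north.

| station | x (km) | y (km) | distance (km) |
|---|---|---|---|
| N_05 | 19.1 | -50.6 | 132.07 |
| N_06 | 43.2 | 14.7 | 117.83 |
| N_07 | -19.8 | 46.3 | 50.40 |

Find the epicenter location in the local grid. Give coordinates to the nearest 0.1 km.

Circle about each station: (x − 19.1)² + (y + 50.6)² = 132.07²; (x − 43.2)² + (y − 14.7)² = 117.83²; (x + 19.8)² + (y − 46.3)² = 50.40².
Subtracting the N_05 equation from the N_06 and N_07 equations removes the quadratic terms:
48.2 x + 130.6 y = 2715.74
-77.8 x + 193.8 y = 14512.88
Solving the 2×2 system: x ≈ -70.2, y ≈ 46.7 km.
Check against N_05 (with the unrounded x, y): √((x − 19.1)²+(y + 50.6)²) = 132.07 ≈ 132.07 km. ✓

(-70.2, 46.7)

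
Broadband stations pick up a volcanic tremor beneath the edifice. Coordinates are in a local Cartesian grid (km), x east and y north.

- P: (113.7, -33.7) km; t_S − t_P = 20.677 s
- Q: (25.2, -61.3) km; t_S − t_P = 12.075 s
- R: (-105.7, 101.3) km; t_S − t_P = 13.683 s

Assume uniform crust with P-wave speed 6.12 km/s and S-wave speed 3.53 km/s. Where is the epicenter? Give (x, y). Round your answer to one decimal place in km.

Distance from S−P lag: d = Δt · v_P v_S / (v_P − v_S) = Δt · (6.12·3.53)/(6.12−3.53) ≈ 8.3412·Δt.
So d_P = 172.47, d_Q = 100.72, d_R = 114.13 km.
Circle about each station: (x − 113.7)² + (y + 33.7)² = 172.47²; (x − 25.2)² + (y + 61.3)² = 100.72²; (x + 105.7)² + (y − 101.3)² = 114.13².
Subtracting pairs of circle equations eliminates x²+y² and gives linear equations (the radical axes):
-177.0 x − 55.2 y = 9930.73
-438.8 x + 270.0 y = 24091.04
Solving the 2×2 system: x ≈ -55.7, y ≈ -1.3 km.
Check against P (with the unrounded x, y): √((x − 113.7)²+(y + 33.7)²) = 172.47 ≈ 172.47 km. ✓

x ≈ -55.7 km, y ≈ -1.3 km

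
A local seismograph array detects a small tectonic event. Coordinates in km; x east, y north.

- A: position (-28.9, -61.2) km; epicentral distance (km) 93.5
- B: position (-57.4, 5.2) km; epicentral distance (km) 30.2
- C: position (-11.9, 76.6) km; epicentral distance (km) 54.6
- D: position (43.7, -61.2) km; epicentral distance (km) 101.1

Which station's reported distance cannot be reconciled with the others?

Solve using three stations at a time. Using A, B, C (subtract circle equations pairwise → linear system) gives (x, y) ≈ (-42.3, 31.3).
Distances from that point to each station vs reported:
  A: calculated 93.5 vs reported 93.5 → residual 0.0 km
  B: calculated 30.1 vs reported 30.2 → residual 0.1 km
  C: calculated 54.6 vs reported 54.6 → residual 0.0 km
  D: calculated 126.3 vs reported 101.1 → residual 25.2 km
A, B, C are mutually consistent (residuals ≈ 0); D is off by 25.2 km.

D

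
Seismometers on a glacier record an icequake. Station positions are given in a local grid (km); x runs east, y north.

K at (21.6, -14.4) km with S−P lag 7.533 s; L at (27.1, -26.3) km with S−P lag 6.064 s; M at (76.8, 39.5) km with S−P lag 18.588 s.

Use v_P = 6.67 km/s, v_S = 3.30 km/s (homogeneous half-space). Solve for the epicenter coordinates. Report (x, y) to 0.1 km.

Distance from S−P lag: d = Δt · v_P v_S / (v_P − v_S) = Δt · (6.67·3.30)/(6.67−3.30) ≈ 6.5315·Δt.
So d_K = 49.20, d_L = 39.61, d_M = 121.41 km.
Circle about each station: (x − 21.6)² + (y + 14.4)² = 49.20²; (x − 27.1)² + (y + 26.3)² = 39.61²; (x − 76.8)² + (y − 39.5)² = 121.41².
Subtracting pairs of circle equations eliminates x²+y² and gives linear equations (the radical axes):
11.0 x − 23.8 y = 1603.87
110.4 x + 107.8 y = -5535.18
Solving the 2×2 system: x ≈ 10.8, y ≈ -62.4 km.

x ≈ 10.8 km, y ≈ -62.4 km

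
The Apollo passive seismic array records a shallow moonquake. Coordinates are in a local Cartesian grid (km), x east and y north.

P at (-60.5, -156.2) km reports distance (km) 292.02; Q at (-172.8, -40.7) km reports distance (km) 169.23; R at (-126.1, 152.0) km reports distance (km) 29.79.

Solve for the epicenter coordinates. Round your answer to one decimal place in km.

x ≈ -138.9 km, y ≈ 125.1 km

Circle about each station: (x + 60.5)² + (y + 156.2)² = 292.02²; (x + 172.8)² + (y + 40.7)² = 169.23²; (x + 126.1)² + (y − 152.0)² = 29.79².
Subtracting the P equation from the Q and R equations removes the quadratic terms:
-224.6 x + 231.0 y = 60094.53
-131.2 x + 616.4 y = 95334.76
Solving the 2×2 system: x ≈ -138.9, y ≈ 125.1 km.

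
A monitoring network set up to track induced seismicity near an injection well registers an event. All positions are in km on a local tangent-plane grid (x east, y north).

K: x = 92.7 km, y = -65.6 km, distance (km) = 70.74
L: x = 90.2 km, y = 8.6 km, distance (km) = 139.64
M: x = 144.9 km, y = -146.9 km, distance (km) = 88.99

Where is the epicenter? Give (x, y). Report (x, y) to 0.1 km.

Circle about each station: (x − 92.7)² + (y + 65.6)² = 70.74²; (x − 90.2)² + (y − 8.6)² = 139.64²; (x − 144.9)² + (y + 146.9)² = 88.99².
Subtracting pairs of circle equations eliminates x²+y² and gives linear equations (the radical axes):
-5.0 x + 148.4 y = -19181.83
104.4 x − 162.6 y = 26763.90
Solving the 2×2 system: x ≈ 58.1, y ≈ -127.3 km.

(58.1, -127.3)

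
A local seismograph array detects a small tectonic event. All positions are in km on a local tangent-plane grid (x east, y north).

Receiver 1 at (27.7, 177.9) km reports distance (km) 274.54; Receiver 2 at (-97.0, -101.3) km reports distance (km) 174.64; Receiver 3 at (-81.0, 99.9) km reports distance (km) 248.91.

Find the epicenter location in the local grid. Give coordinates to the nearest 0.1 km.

Circle about each station: (x − 27.7)² + (y − 177.9)² = 274.54²; (x + 97.0)² + (y + 101.3)² = 174.64²; (x + 81.0)² + (y − 99.9)² = 248.91².
Subtracting pairs of circle equations eliminates x²+y² and gives linear equations (the radical axes):
-249.4 x − 558.4 y = 32128.07
-217.4 x − 156.0 y = -2458.67
Solving the 2×2 system: x ≈ 77.4, y ≈ -92.1 km.

(77.4, -92.1)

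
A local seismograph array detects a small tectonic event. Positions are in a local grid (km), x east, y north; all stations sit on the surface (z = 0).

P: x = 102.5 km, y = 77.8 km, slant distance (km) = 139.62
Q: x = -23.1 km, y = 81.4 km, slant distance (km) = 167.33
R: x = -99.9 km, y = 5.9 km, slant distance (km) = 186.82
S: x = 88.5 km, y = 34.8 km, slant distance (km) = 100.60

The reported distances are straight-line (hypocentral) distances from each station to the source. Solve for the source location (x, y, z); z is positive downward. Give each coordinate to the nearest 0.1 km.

Each station gives a sphere (x−x_i)² + (y−y_i)² + z² = d_i² (stations at z=0).
Subtracting the P sphere from Q and R: z² cancels, leaving linear equations in x and y:
-251.2 x + 7.2 y = -17905.10
-404.8 x − 143.8 y = -21952.24
Solving: x ≈ 70.005, y ≈ -44.409 km (keep extra digits for the depth step; rounded: 70.0, -44.4).
Then from the P sphere: z² = 139.62² − (x − 102.5)² − (y − 77.8)² with x = 70.005, y = -44.409, so z ≈ 59.184 ≈ 59.2 km.

(70.0, -44.4, 59.2)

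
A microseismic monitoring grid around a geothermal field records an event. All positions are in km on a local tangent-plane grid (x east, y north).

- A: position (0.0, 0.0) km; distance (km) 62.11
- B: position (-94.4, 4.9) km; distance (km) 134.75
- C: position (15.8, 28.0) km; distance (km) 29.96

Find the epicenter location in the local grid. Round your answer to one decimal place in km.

Circle about each station: x² + y² = 62.11²; (x + 94.4)² + (y − 4.9)² = 134.75²; (x − 15.8)² + (y − 28.0)² = 29.96².
Subtracting pairs of circle equations eliminates x²+y² and gives linear equations (the radical axes):
-188.8 x + 9.8 y = -5364.54
31.6 x + 56.0 y = 3993.69
Solving the 2×2 system: x ≈ 31.2, y ≈ 53.7 km.

(31.2, 53.7)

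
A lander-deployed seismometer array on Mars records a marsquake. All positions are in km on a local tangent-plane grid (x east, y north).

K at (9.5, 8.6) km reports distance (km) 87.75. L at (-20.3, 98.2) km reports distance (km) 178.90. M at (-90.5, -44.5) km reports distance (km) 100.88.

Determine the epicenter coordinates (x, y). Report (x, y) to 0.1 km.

x ≈ 4.3 km, y ≈ -79.0 km

Circle about each station: (x − 9.5)² + (y − 8.6)² = 87.75²; (x + 20.3)² + (y − 98.2)² = 178.90²; (x + 90.5)² + (y + 44.5)² = 100.88².
Subtracting the K equation from the L and M equations removes the quadratic terms:
-59.6 x + 179.2 y = -14414.03
-200.0 x − 106.2 y = 7529.58
Solving the 2×2 system: x ≈ 4.3, y ≈ -79.0 km.
Check against K (with the unrounded x, y): √((x − 9.5)²+(y − 8.6)²) = 87.76 ≈ 87.75 km. ✓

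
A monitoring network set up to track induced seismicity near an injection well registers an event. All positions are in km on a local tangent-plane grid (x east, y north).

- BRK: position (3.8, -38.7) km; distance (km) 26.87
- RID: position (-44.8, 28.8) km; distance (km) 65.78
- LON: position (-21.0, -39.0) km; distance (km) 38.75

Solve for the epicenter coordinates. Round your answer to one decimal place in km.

Circle about each station: (x − 3.8)² + (y + 38.7)² = 26.87²; (x + 44.8)² + (y − 28.8)² = 65.78²; (x + 21.0)² + (y + 39.0)² = 38.75².
Subtracting the BRK equation from the RID and LON equations removes the quadratic terms:
-97.2 x + 135.0 y = -2280.66
-49.6 x − 0.6 y = -329.70
Solving the 2×2 system: x ≈ 6.8, y ≈ -12.0 km.
Check against BRK (with the unrounded x, y): √((x − 3.8)²+(y + 38.7)²) = 26.86 ≈ 26.87 km. ✓

x ≈ 6.8 km, y ≈ -12.0 km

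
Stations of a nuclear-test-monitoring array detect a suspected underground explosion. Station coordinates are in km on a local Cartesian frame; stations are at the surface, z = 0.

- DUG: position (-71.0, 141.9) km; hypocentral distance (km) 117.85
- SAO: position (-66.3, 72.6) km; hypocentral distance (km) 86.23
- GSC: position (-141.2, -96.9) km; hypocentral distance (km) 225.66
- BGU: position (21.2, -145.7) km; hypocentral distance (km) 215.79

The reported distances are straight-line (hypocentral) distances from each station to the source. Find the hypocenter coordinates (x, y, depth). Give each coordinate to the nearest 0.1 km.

x ≈ 9.7 km, y ≈ 66.0 km, depth ≈ 40.2 km

Each station gives a sphere (x−x_i)² + (y−y_i)² + z² = d_i² (stations at z=0).
Subtracting the DUG sphere from SAO and GSC: z² cancels, leaving linear equations in x and y:
9.4 x − 138.6 y = -9057.15
-140.4 x − 477.6 y = -32883.37
Solving: x ≈ 9.685, y ≈ 66.004 km (keep extra digits for the depth step; rounded: 9.7, 66.0).
Then from the DUG sphere: z² = 117.85² − (x + 71.0)² − (y − 141.9)² with x = 9.685, y = 66.004, so z ≈ 40.229 ≈ 40.2 km.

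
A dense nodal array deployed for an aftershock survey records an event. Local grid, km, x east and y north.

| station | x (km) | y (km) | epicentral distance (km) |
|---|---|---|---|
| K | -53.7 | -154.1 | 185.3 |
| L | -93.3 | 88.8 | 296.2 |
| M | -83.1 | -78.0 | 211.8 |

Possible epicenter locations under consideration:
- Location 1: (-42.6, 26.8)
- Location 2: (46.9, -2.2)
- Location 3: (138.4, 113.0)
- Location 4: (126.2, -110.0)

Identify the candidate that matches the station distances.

For each candidate, compare |candidate − station| to the reported distance:
Location 1: residuals K 4.1, L 216.1, M 99.4 → max 216.1 km
Location 2: residuals K 3.1, L 129.1, M 61.3 → max 129.1 km
Location 3: residuals K 143.7, L 63.2, M 80.7 → max 143.7 km
Location 4: residuals K 0.1, L 0.1, M 0.1 → max 0.1 km
Only Location 4 has all residuals ≈ 0.

Location 4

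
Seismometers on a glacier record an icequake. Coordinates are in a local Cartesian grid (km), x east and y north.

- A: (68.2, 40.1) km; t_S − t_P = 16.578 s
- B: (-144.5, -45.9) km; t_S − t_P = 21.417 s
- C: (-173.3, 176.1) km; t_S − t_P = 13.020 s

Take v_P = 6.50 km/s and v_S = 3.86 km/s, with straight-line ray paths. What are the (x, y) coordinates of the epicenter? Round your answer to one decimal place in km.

Distance from S−P lag: d = Δt · v_P v_S / (v_P − v_S) = Δt · (6.50·3.86)/(6.50−3.86) ≈ 9.5038·Δt.
So d_A = 157.55, d_B = 203.54, d_C = 123.74 km.
Circle about each station: (x − 68.2)² + (y − 40.1)² = 157.55²; (x + 144.5)² + (y + 45.9)² = 203.54²; (x + 173.3)² + (y − 176.1)² = 123.74².
Subtracting the A equation from the B and C equations removes the quadratic terms:
-425.4 x − 172.0 y = 121.28
-483.0 x + 272.0 y = 64295.26
Solving the 2×2 system: x ≈ -55.8, y ≈ 137.3 km.

-55.8 km east, 137.3 km north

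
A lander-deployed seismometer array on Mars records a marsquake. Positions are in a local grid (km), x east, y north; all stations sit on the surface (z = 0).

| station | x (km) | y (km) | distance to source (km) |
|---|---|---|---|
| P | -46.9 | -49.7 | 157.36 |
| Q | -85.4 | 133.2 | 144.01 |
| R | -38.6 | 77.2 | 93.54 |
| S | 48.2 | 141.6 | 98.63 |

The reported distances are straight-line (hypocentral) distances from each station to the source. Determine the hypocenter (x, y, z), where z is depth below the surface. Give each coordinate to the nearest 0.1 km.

Each station gives a sphere (x−x_i)² + (y−y_i)² + z² = d_i² (stations at z=0).
Subtracting the P sphere from Q and R: z² cancels, leaving linear equations in x and y:
-77.0 x + 365.8 y = 24388.99
16.6 x + 253.8 y = 18792.54
Solving: x ≈ 26.718, y ≈ 72.297 km (keep extra digits for the depth step; rounded: 26.7, 72.3).
Then from the P sphere: z² = 157.36² − (x + 46.9)² − (y + 49.7)² with x = 26.718, y = 72.297, so z ≈ 66.778 ≈ 66.8 km.

(26.7, 72.3, 66.8)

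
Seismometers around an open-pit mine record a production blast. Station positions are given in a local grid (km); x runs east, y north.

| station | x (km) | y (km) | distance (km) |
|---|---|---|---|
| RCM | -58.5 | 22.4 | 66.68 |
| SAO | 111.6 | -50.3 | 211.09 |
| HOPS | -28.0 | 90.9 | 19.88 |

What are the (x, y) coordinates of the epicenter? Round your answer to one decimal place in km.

(-47.7, 88.2)

Circle about each station: (x + 58.5)² + (y − 22.4)² = 66.68²; (x − 111.6)² + (y + 50.3)² = 211.09²; (x + 28.0)² + (y − 90.9)² = 19.88².
Subtracting the RCM equation from the SAO and HOPS equations removes the quadratic terms:
340.2 x − 145.4 y = -29052.13
61.0 x + 137.0 y = 9173.81
Solving the 2×2 system: x ≈ -47.7, y ≈ 88.2 km.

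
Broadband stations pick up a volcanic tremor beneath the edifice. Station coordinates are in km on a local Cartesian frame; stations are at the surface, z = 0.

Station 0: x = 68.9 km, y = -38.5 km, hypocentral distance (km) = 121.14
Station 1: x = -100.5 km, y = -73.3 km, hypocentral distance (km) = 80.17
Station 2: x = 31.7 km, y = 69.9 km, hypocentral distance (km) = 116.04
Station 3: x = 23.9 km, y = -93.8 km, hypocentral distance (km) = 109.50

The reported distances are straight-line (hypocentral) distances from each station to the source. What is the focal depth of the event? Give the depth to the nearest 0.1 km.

depth ≈ 10.7 km

Each station gives a sphere (x−x_i)² + (y−y_i)² + z² = d_i² (stations at z=0).
Subtracting the Station 0 sphere from Station 1 and Station 2: z² cancels, leaving linear equations in x and y:
-338.8 x − 69.6 y = 17491.35
-74.4 x + 216.8 y = 871.06
Solving: x ≈ -48.998, y ≈ -12.797 km (keep extra digits for the depth step; rounded: -49.0, -12.8).
Then from the Station 0 sphere: z² = 121.14² − (x − 68.9)² − (y + 38.5)² with x = -48.998, y = -12.797, so z ≈ 10.692 ≈ 10.7 km.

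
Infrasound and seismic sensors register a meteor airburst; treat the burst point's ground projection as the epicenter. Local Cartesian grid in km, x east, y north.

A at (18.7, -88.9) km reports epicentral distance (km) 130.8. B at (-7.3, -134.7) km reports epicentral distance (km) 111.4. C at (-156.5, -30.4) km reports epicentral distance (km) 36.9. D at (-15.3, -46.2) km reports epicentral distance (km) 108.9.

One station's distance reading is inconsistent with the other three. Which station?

C

Solve using three stations at a time. Using A, B, D (subtract circle equations pairwise → linear system) gives (x, y) ≈ (-111.8, -96.4).
Distances from that point to each station vs reported:
  A: calculated 130.7 vs reported 130.8 → residual 0.1 km
  B: calculated 111.2 vs reported 111.4 → residual 0.2 km
  C: calculated 79.8 vs reported 36.9 → residual 42.9 km
  D: calculated 108.7 vs reported 108.9 → residual 0.2 km
A, B, D are mutually consistent (residuals ≈ 0); C is off by 42.9 km.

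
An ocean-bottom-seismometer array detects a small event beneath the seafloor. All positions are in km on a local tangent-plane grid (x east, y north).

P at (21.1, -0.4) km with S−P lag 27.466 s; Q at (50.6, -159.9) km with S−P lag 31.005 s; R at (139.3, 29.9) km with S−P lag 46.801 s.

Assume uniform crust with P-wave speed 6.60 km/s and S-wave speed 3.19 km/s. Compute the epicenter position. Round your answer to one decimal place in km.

(-125.7, -85.3)

Distance from S−P lag: d = Δt · v_P v_S / (v_P − v_S) = Δt · (6.60·3.19)/(6.60−3.19) ≈ 6.1742·Δt.
So d_P = 169.58, d_Q = 191.43, d_R = 288.96 km.
Circle about each station: (x − 21.1)² + (y + 0.4)² = 169.58²; (x − 50.6)² + (y + 159.9)² = 191.43²; (x − 139.3)² + (y − 29.9)² = 288.96².
Subtracting pairs of circle equations eliminates x²+y² and gives linear equations (the radical axes):
59.0 x − 319.0 y = 19794.93
236.4 x + 60.6 y = -34887.38
Solving the 2×2 system: x ≈ -125.7, y ≈ -85.3 km.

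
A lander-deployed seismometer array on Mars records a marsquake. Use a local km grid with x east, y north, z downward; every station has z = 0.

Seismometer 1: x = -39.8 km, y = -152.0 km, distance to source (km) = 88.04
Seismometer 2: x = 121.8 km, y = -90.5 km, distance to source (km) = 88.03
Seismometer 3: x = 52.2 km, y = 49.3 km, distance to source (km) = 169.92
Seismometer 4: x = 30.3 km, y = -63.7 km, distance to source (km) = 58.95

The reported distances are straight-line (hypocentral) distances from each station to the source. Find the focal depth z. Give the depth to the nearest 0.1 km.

Each station gives a sphere (x−x_i)² + (y−y_i)² + z² = d_i² (stations at z=0).
Subtracting the Seismometer 1 sphere from Seismometer 2 and Seismometer 3: z² cancels, leaving linear equations in x and y:
323.2 x + 123.0 y = -1660.79
184.0 x + 402.6 y = -40654.47
Solving: x ≈ 40.301, y ≈ -119.398 km (keep extra digits for the depth step; rounded: 40.3, -119.4).
Then from the Seismometer 1 sphere: z² = 88.04² − (x + 39.8)² − (y + 152.0)² with x = 40.301, y = -119.398, so z ≈ 16.492 ≈ 16.5 km.
Check against Seismometer 4 (with the unrounded solution): distance 58.94 ≈ 58.95 km. ✓

depth ≈ 16.5 km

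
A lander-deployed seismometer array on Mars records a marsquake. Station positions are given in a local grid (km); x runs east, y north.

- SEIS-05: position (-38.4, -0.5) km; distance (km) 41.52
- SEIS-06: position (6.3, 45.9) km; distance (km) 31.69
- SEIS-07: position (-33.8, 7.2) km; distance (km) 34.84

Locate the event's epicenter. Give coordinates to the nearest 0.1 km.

Circle about each station: (x + 38.4)² + (y + 0.5)² = 41.52²; (x − 6.3)² + (y − 45.9)² = 31.69²; (x + 33.8)² + (y − 7.2)² = 34.84².
Subtracting the SEIS-05 equation from the SEIS-06 and SEIS-07 equations removes the quadratic terms:
89.4 x + 92.8 y = 1391.34
9.2 x + 15.4 y = 229.55
Solving the 2×2 system: x ≈ 0.2, y ≈ 14.8 km.
Check against SEIS-05 (with the unrounded x, y): √((x + 38.4)²+(y + 0.5)²) = 41.54 ≈ 41.52 km. ✓

(0.2, 14.8)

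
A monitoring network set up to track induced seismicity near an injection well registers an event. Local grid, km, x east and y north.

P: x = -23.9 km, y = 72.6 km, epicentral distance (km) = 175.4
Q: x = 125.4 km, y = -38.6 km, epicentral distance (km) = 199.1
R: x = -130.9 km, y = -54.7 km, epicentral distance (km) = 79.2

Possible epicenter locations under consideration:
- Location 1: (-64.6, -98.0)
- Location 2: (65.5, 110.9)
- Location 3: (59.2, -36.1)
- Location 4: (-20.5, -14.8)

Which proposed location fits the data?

Location 1

For each candidate, compare |candidate − station| to the reported distance:
Location 1: residuals P 0.0, Q 0.0, R 0.0 → max 0.0 km
Location 2: residuals P 78.1, Q 38.0, R 177.7 → max 177.7 km
Location 3: residuals P 38.6, Q 132.9, R 111.8 → max 132.9 km
Location 4: residuals P 87.9, Q 51.3, R 38.2 → max 87.9 km
Only Location 1 has all residuals ≈ 0.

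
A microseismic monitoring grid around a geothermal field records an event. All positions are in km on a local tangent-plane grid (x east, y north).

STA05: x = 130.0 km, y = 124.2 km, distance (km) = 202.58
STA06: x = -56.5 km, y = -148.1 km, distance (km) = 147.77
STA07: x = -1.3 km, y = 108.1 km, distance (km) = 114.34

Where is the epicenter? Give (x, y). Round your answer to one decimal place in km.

(-27.5, -3.2)

Circle about each station: (x − 130.0)² + (y − 124.2)² = 202.58²; (x + 56.5)² + (y + 148.1)² = 147.77²; (x + 1.3)² + (y − 108.1)² = 114.34².
Subtracting the STA05 equation from the STA06 and STA07 equations removes the quadratic terms:
-373.0 x − 544.6 y = 12002.90
-262.6 x − 32.2 y = 7326.68
Solving the 2×2 system: x ≈ -27.5, y ≈ -3.2 km.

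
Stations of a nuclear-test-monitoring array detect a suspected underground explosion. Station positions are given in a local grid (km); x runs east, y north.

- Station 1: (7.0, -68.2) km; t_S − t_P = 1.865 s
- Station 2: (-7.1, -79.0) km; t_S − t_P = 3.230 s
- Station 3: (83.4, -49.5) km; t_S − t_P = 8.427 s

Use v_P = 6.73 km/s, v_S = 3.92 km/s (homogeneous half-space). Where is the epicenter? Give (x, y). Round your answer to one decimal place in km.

(4.3, -50.9)

Distance from S−P lag: d = Δt · v_P v_S / (v_P − v_S) = Δt · (6.73·3.92)/(6.73−3.92) ≈ 9.3885·Δt.
So d_Station 1 = 17.51, d_Station 2 = 30.32, d_Station 3 = 79.12 km.
Circle about each station: (x − 7.0)² + (y + 68.2)² = 17.51²; (x + 7.1)² + (y + 79.0)² = 30.32²; (x − 83.4)² + (y + 49.5)² = 79.12².
Subtracting the Station 1 equation from the Station 2 and Station 3 equations removes the quadratic terms:
-28.2 x − 21.6 y = 978.47
152.8 x + 37.4 y = -1247.80
Solving the 2×2 system: x ≈ 4.3, y ≈ -50.9 km.
Check against Station 1 (with the unrounded x, y): √((x − 7.0)²+(y + 68.2)²) = 17.51 ≈ 17.51 km. ✓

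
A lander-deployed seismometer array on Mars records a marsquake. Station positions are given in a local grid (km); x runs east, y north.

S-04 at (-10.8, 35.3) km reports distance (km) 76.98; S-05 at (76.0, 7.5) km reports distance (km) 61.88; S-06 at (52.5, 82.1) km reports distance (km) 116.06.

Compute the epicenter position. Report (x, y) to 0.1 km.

27.8 km east, -31.3 km north

Circle about each station: (x + 10.8)² + (y − 35.3)² = 76.98²; (x − 76.0)² + (y − 7.5)² = 61.88²; (x − 52.5)² + (y − 82.1)² = 116.06².
Subtracting the S-04 equation from the S-05 and S-06 equations removes the quadratic terms:
173.6 x − 55.6 y = 6566.31
126.6 x + 93.6 y = 589.93
Solving the 2×2 system: x ≈ 27.8, y ≈ -31.3 km.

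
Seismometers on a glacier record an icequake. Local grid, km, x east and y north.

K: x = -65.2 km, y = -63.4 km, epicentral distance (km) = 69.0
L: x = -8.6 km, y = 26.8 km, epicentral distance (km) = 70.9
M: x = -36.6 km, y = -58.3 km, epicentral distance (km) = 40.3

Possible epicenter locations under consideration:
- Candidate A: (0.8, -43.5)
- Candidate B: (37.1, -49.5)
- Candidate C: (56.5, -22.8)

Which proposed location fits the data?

Candidate A

For each candidate, compare |candidate − station| to the reported distance:
Candidate A: residuals K 0.1, L 0.0, M 0.1 → max 0.1 km
Candidate B: residuals K 34.2, L 18.0, M 33.9 → max 34.2 km
Candidate C: residuals K 59.3, L 10.9, M 59.3 → max 59.3 km
Only Candidate A has all residuals ≈ 0.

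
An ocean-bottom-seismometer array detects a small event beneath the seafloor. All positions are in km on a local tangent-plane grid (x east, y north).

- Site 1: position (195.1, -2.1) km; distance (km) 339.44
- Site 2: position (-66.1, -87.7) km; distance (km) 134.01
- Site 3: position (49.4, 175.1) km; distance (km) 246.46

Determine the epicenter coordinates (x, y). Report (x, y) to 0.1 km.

Circle about each station: (x − 195.1)² + (y + 2.1)² = 339.44²; (x + 66.1)² + (y + 87.7)² = 134.01²; (x − 49.4)² + (y − 175.1)² = 246.46².
Subtracting the Site 1 equation from the Site 2 and Site 3 equations removes the quadratic terms:
-522.4 x − 171.2 y = 71252.91
-291.4 x + 354.4 y = 49508.93
Solving the 2×2 system: x ≈ -143.5, y ≈ 21.7 km.
Check against Site 1 (with the unrounded x, y): √((x − 195.1)²+(y + 2.1)²) = 339.44 ≈ 339.44 km. ✓

x ≈ -143.5 km, y ≈ 21.7 km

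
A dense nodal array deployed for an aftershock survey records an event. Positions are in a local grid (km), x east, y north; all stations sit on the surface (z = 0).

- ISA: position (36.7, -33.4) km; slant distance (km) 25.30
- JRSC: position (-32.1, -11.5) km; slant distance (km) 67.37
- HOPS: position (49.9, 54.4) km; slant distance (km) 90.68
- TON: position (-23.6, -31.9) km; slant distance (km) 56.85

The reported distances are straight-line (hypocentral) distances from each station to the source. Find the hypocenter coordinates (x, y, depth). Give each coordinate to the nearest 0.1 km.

x ≈ 28.1 km, y ≈ -30.4 km, depth ≈ 23.6 km

Each station gives a sphere (x−x_i)² + (y−y_i)² + z² = d_i² (stations at z=0).
Subtracting the ISA sphere from JRSC and HOPS: z² cancels, leaving linear equations in x and y:
-137.6 x + 43.8 y = -5198.42
26.4 x + 175.6 y = -4595.85
Solving: x ≈ 28.103, y ≈ -30.397 km (keep extra digits for the depth step; rounded: 28.1, -30.4).
Then from the ISA sphere: z² = 25.30² − (x − 36.7)² − (y + 33.4)² with x = 28.103, y = -30.397, so z ≈ 23.604 ≈ 23.6 km.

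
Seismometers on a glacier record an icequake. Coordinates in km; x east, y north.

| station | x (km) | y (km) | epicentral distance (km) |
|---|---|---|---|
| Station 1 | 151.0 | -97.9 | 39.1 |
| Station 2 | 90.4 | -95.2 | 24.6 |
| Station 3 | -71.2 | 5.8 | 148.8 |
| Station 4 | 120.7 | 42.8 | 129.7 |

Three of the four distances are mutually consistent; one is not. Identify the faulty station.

Solve using three stations at a time. Using Station 1, Station 2, Station 4 (subtract circle equations pairwise → linear system) gives (x, y) ≈ (113.5, -86.7).
Distances from that point to each station vs reported:
  Station 1: calculated 39.1 vs reported 39.1 → residual 0.0 km
  Station 2: calculated 24.6 vs reported 24.6 → residual 0.0 km
  Station 3: calculated 206.6 vs reported 148.8 → residual 57.8 km
  Station 4: calculated 129.7 vs reported 129.7 → residual 0.0 km
Station 1, Station 2, Station 4 are mutually consistent (residuals ≈ 0); Station 3 is off by 57.8 km.

Station 3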